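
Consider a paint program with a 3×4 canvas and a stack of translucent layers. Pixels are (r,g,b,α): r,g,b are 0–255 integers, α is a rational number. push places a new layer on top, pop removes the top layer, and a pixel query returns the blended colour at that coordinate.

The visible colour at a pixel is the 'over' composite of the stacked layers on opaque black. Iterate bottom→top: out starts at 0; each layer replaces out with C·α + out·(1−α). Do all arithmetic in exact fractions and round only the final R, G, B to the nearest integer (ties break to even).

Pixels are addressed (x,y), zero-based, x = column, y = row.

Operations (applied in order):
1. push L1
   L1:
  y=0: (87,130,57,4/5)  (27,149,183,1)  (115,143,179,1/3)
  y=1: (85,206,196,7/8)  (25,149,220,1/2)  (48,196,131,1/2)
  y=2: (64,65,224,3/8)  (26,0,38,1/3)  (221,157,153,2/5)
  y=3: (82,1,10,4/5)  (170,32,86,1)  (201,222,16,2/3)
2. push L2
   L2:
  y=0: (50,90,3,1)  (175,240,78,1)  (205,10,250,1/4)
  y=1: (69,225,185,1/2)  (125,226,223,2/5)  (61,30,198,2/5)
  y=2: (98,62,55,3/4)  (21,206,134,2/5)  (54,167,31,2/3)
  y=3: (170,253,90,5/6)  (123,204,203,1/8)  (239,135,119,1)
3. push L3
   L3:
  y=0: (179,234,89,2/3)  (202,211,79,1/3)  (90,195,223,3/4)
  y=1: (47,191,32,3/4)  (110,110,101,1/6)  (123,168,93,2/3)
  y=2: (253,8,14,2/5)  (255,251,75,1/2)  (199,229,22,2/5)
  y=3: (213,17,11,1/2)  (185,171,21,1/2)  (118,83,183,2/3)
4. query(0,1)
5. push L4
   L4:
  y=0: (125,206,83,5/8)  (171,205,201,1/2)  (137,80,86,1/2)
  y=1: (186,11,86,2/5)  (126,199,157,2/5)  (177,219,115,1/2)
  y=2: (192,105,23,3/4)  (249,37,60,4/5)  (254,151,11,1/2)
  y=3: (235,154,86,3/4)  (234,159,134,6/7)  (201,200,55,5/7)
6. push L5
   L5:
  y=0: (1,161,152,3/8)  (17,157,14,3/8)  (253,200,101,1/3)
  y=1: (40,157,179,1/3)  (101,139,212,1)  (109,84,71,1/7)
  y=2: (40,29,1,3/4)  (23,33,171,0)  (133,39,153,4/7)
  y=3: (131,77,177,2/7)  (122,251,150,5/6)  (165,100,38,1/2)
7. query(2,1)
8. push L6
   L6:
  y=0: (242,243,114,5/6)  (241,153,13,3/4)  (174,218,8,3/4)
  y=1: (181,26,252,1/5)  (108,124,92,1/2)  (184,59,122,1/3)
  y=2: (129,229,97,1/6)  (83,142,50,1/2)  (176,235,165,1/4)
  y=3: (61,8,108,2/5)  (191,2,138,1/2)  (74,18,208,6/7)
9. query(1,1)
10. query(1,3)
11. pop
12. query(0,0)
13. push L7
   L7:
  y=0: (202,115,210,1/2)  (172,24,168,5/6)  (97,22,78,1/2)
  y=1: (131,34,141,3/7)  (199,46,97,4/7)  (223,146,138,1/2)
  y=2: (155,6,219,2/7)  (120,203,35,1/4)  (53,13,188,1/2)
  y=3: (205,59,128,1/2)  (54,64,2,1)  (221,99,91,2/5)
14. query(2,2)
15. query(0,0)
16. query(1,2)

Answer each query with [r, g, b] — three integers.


query (0,1) [L1,L2,L3] — begin 0,0,0
+L1 (α=7/8) → [595/8, 721/4, 343/2]
+L2 (α=1/2) → [1147/16, 1621/8, 713/4]
+L3 (α=3/4) → [3403/64, 6205/32, 1097/16]
→ [53, 194, 69]

(2,1) stack=L1,L2,L3,L4,L5; from [0,0,0]:
+L1 (α=1/2) → [24, 98, 131/2]
+L2 (α=2/5) → [194/5, 354/5, 237/2]
+L3 (α=2/3) → [1424/15, 678/5, 203/2]
+L4 (α=1/2) → [4079/30, 1773/10, 433/4]
+L5 (α=1/7) → [4624/35, 5739/35, 1441/14]
= [132, 164, 103]

query (1,1) [L1,L2,L3,L4,L5,L6] — begin 0,0,0
after L1 α=1/2: [25/2, 149/2, 110]
after L2 α=2/5: [115/2, 1351/10, 776/5]
after L3 α=1/6: [265/4, 1571/12, 877/6]
after L4 α=2/5: [1803/20, 3163/20, 301/2]
after L5 α=1: [101, 139, 212]
after L6 α=1/2: [209/2, 263/2, 152]
→ [104, 132, 152]

query (1,3) [L1,L2,L3,L4,L5,L6] — begin 0,0,0
+L1 (α=1) → [170, 32, 86]
+L2 (α=1/8) → [1313/8, 107/2, 805/8]
+L3 (α=1/2) → [2793/16, 449/4, 973/16]
+L4 (α=6/7) → [25257/112, 4265/28, 13837/112]
+L5 (α=5/6) → [93577/672, 13135/56, 97837/672]
+L6 (α=1/2) → [221929/1344, 13247/112, 190573/1344]
= [165, 118, 142]

query (0,0) [L1,L2,L3,L4,L5] — begin 0,0,0
after L1 α=4/5: [348/5, 104, 228/5]
after L2 α=1: [50, 90, 3]
after L3 α=2/3: [136, 186, 181/3]
after L4 α=5/8: [1033/8, 397/2, 149/2]
after L5 α=3/8: [5189/64, 2951/16, 1657/16]
rounded: [81, 184, 104]

query (2,2) [L1,L2,L3,L4,L5,L7] — begin 0,0,0
+L1 (α=2/5) → [442/5, 314/5, 306/5]
+L2 (α=2/3) → [982/15, 1984/15, 616/15]
+L3 (α=2/5) → [2972/25, 4274/25, 836/25]
+L4 (α=1/2) → [4661/25, 8049/50, 1111/50]
+L5 (α=4/7) → [27283/175, 31947/350, 33933/350]
+L7 (α=1/2) → [18279/175, 36497/700, 99733/700]
→ [104, 52, 142]

(0,0) stack=L1,L2,L3,L4,L5,L7; from [0,0,0]:
+L1 (α=4/5) → [348/5, 104, 228/5]
+L2 (α=1) → [50, 90, 3]
+L3 (α=2/3) → [136, 186, 181/3]
+L4 (α=5/8) → [1033/8, 397/2, 149/2]
+L5 (α=3/8) → [5189/64, 2951/16, 1657/16]
+L7 (α=1/2) → [18117/128, 4791/32, 5017/32]
= [142, 150, 157]

(1,2) stack=L1,L2,L3,L4,L5,L7; from [0,0,0]:
L1 α=1/3: [26/3, 0, 38/3]
L2 α=2/5: [68/5, 412/5, 306/5]
L3 α=1/2: [1343/10, 1667/10, 681/10]
L4 α=4/5: [11303/50, 3147/50, 3081/50]
L5 α=0: [11303/50, 3147/50, 3081/50]
L7 α=1/4: [39909/200, 19591/200, 10993/200]
= [200, 98, 55]


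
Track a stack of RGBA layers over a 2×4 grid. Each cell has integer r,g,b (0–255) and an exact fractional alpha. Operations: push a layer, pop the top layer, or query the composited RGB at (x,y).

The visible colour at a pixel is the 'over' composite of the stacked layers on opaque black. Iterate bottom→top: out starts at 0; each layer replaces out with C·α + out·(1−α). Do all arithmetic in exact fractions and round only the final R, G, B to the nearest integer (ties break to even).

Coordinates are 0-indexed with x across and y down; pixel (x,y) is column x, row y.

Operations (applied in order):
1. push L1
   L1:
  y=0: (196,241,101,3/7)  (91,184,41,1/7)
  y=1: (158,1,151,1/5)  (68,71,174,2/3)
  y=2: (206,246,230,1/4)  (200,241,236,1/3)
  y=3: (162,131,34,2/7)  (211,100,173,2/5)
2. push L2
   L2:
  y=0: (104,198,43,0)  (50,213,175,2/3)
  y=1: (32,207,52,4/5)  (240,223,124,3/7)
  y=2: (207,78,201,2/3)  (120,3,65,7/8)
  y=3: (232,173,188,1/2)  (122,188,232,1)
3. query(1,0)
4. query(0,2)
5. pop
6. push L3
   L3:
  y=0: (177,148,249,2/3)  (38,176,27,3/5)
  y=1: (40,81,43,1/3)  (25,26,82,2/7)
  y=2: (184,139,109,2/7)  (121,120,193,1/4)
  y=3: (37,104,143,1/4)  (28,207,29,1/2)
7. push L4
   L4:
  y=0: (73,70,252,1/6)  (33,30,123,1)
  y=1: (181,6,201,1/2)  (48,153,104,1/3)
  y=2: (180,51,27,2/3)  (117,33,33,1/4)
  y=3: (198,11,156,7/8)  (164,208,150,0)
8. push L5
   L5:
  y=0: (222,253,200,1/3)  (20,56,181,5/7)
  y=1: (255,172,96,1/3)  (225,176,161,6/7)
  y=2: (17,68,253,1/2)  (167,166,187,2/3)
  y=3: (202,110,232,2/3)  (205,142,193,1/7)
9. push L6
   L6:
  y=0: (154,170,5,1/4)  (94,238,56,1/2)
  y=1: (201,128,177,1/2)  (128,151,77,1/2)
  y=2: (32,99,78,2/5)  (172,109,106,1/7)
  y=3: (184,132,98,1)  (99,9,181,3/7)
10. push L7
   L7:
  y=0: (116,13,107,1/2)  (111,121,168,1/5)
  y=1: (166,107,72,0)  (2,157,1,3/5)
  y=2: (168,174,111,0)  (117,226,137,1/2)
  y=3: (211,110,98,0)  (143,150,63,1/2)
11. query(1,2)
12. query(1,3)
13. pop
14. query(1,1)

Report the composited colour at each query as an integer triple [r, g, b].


(1,0) stack=L1,L2; from [0,0,0]:
after L1 α=1/7: [13, 184/7, 41/7]
after L2 α=2/3: [113/3, 3166/21, 2491/21]
→ [38, 151, 119]

query (0,2) [L1,L2] — begin 0,0,0
after L1 α=1/4: [103/2, 123/2, 115/2]
after L2 α=2/3: [931/6, 145/2, 919/6]
= [155, 72, 153]

(1,2) stack=L1,L3,L4,L5,L6,L7; from [0,0,0]:
after L1 α=1/3: [200/3, 241/3, 236/3]
after L3 α=1/4: [321/4, 361/4, 429/4]
after L4 α=1/4: [1431/16, 1215/16, 1419/16]
after L5 α=2/3: [6775/48, 6527/48, 7403/48]
after L6 α=1/7: [8151/56, 1057/8, 8251/56]
after L7 α=1/2: [14703/112, 2865/16, 15923/112]
= [131, 179, 142]

(1,3) stack=L1,L3,L4,L5,L6,L7; from [0,0,0]:
+L1 (α=2/5) → [422/5, 40, 346/5]
+L3 (α=1/2) → [281/5, 247/2, 491/10]
+L4 (α=0) → [281/5, 247/2, 491/10]
+L5 (α=1/7) → [2711/35, 883/7, 2438/35]
+L6 (α=3/7) → [21239/245, 3721/49, 28757/245]
+L7 (α=1/2) → [28137/245, 11071/98, 22096/245]
rounded: [115, 113, 90]

(1,1) stack=L1,L3,L4,L5,L6; from [0,0,0]:
L1 α=2/3: [136/3, 142/3, 116]
L3 α=2/7: [830/21, 866/21, 744/7]
L4 α=1/3: [2668/63, 4945/63, 2216/21]
L5 α=6/7: [87718/441, 71473/441, 22502/147]
L6 α=1/2: [72083/441, 69032/441, 33821/294]
= [163, 157, 115]


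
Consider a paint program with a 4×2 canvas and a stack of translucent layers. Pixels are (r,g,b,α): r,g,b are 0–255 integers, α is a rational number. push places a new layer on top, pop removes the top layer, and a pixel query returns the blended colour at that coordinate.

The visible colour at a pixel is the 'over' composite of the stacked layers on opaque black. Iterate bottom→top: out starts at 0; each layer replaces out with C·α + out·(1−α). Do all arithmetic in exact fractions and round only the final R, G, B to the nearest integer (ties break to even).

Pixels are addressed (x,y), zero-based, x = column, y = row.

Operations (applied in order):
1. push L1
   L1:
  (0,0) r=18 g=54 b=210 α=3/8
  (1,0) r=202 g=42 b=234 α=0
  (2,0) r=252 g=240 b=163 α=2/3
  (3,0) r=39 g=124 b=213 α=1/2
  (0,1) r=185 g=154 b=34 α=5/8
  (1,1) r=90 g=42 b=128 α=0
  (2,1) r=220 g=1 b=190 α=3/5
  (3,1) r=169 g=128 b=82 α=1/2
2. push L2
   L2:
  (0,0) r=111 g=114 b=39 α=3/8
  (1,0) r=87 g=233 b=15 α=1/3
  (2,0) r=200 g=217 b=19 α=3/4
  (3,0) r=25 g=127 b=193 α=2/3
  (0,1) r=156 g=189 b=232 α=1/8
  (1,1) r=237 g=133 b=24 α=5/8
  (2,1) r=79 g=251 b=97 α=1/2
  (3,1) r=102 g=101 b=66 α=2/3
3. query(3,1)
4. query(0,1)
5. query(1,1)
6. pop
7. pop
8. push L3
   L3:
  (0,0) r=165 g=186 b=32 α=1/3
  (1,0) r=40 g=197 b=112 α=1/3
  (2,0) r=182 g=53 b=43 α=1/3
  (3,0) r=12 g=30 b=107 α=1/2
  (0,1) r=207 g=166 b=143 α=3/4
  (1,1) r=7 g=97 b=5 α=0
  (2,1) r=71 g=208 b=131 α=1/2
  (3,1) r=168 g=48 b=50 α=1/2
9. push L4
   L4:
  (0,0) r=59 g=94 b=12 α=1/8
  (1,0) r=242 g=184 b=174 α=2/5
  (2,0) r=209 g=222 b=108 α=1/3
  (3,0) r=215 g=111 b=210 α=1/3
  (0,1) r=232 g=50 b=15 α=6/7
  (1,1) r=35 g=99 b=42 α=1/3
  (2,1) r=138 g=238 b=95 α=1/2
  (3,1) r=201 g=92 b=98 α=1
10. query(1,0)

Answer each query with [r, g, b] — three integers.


at x=3,y=1 over L1,L2:
+L1 (α=1/2) → [169/2, 64, 41]
+L2 (α=2/3) → [577/6, 266/3, 173/3]
→ [96, 89, 58]

query (0,1) [L1,L2] — begin 0,0,0
L1 α=5/8: [925/8, 385/4, 85/4]
L2 α=1/8: [7723/64, 3451/32, 1523/32]
→ [121, 108, 48]

(1,1) stack=L1,L2; from [0,0,0]:
after L1 α=0: [0, 0, 0]
after L2 α=5/8: [1185/8, 665/8, 15]
→ [148, 83, 15]

query (1,0) [L3,L4] — begin 0,0,0
L3 α=1/3: [40/3, 197/3, 112/3]
L4 α=2/5: [524/5, 113, 92]
= [105, 113, 92]


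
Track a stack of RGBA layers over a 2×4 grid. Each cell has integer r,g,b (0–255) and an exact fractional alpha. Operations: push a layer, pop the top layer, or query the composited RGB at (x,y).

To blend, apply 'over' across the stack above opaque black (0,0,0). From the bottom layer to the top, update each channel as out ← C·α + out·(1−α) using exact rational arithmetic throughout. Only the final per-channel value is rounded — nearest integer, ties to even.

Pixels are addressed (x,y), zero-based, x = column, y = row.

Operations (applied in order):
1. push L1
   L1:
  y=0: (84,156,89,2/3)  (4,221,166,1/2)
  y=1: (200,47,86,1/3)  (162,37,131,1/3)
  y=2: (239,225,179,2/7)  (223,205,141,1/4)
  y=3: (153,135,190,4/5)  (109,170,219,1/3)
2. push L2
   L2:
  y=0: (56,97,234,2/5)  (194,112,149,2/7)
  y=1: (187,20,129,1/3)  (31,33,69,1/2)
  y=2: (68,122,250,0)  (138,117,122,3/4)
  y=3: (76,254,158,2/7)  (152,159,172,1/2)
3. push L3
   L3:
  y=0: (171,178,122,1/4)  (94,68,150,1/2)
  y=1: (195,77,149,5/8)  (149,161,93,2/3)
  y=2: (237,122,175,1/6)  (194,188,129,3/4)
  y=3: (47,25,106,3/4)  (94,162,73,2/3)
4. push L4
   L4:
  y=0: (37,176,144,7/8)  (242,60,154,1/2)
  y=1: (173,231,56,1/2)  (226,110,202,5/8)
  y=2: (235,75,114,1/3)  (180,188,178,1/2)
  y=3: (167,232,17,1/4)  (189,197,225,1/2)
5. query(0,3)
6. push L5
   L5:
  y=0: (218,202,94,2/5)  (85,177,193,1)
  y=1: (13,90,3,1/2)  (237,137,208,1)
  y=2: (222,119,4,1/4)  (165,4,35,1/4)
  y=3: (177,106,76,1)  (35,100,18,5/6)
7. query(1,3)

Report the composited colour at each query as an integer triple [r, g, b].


at x=0,y=3 over L1,L2,L3,L4:
after L1 α=4/5: [612/5, 108, 152]
after L2 α=2/7: [764/7, 1048/7, 1076/7]
after L3 α=3/4: [1751/28, 1573/28, 1651/14]
after L4 α=1/4: [9929/112, 11215/112, 5191/56]
= [89, 100, 93]

query (1,3) [L1,L2,L3,L4,L5] — begin 0,0,0
L1 α=1/3: [109/3, 170/3, 73]
L2 α=1/2: [565/6, 647/6, 245/2]
L3 α=2/3: [1693/18, 2591/18, 179/2]
L4 α=1/2: [5095/36, 6137/36, 629/4]
L5 α=5/6: [11395/216, 24137/216, 989/24]
= [53, 112, 41]


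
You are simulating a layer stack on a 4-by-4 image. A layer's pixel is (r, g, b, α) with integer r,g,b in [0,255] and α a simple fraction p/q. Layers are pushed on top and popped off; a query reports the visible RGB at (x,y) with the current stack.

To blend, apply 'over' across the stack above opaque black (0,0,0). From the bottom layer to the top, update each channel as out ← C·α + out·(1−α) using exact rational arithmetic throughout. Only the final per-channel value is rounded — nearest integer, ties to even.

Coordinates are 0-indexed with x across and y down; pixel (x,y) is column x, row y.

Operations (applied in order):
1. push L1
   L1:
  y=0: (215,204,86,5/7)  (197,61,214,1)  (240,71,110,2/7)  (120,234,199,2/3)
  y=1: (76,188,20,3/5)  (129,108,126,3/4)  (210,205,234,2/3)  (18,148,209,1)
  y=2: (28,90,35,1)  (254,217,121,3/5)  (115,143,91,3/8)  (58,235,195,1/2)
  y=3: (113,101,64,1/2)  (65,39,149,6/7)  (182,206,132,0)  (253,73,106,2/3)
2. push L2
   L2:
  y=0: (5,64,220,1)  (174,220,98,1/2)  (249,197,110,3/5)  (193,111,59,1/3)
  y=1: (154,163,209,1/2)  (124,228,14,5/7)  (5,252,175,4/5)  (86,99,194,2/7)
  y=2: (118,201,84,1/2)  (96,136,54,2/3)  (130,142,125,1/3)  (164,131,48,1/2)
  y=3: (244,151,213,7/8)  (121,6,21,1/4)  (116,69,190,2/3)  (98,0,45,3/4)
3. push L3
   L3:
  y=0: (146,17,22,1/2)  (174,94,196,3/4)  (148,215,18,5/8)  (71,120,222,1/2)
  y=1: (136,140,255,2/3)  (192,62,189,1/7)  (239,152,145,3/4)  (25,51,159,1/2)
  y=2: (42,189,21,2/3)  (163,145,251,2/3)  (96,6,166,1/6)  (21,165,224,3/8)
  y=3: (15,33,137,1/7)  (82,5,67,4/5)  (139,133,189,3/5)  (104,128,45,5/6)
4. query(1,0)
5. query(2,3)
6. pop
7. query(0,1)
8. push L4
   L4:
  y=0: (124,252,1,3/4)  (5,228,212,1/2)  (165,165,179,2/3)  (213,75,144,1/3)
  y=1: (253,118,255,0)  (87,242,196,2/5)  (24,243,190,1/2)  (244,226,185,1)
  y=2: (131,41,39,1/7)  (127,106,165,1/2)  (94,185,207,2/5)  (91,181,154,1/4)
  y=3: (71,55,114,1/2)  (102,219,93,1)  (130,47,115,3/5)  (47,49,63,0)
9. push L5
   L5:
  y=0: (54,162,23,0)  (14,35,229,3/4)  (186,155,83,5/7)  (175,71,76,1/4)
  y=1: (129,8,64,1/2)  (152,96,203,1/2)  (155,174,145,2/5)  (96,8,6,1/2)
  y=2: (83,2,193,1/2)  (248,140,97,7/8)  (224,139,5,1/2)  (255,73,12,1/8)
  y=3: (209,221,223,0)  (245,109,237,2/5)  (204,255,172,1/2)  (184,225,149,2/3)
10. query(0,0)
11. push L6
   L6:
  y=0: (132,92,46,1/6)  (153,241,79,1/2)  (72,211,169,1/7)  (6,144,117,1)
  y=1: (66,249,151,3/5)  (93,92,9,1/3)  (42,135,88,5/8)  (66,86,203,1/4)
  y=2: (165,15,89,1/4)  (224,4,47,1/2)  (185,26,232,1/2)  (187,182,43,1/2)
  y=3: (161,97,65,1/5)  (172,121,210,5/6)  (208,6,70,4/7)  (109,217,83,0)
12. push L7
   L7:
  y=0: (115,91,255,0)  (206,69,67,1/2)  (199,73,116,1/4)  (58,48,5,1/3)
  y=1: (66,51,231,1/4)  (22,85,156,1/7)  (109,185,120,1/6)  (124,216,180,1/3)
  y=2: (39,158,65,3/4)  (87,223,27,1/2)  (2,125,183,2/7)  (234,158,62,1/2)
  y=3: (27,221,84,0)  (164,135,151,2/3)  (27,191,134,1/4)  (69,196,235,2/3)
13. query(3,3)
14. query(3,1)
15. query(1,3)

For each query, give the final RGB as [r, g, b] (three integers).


at x=1,y=0 over L1,L2,L3:
L1 α=1: [197, 61, 214]
L2 α=1/2: [371/2, 281/2, 156]
L3 α=3/4: [1415/8, 845/8, 186]
rounded: [177, 106, 186]

at x=2,y=3 over L1,L2,L3:
+L1 (α=0) → [0, 0, 0]
+L2 (α=2/3) → [232/3, 46, 380/3]
+L3 (α=3/5) → [343/3, 491/5, 2461/15]
→ [114, 98, 164]

query (0,1) [L1,L2] — begin 0,0,0
L1 α=3/5: [228/5, 564/5, 12]
L2 α=1/2: [499/5, 1379/10, 221/2]
= [100, 138, 110]

query (0,0) [L1,L2,L4,L5] — begin 0,0,0
after L1 α=5/7: [1075/7, 1020/7, 430/7]
after L2 α=1: [5, 64, 220]
after L4 α=3/4: [377/4, 205, 223/4]
after L5 α=0: [377/4, 205, 223/4]
→ [94, 205, 56]

at x=3,y=3 over L1,L2,L4,L5,L6,L7:
after L1 α=2/3: [506/3, 146/3, 212/3]
after L2 α=3/4: [347/3, 73/6, 617/12]
after L4 α=0: [347/3, 73/6, 617/12]
after L5 α=2/3: [1451/9, 2773/18, 4193/36]
after L6 α=0: [1451/9, 2773/18, 4193/36]
after L7 α=2/3: [2693/27, 9829/54, 21113/108]
= [100, 182, 195]

at x=3,y=1 over L1,L2,L4,L5,L6,L7:
L1 α=1: [18, 148, 209]
L2 α=2/7: [262/7, 134, 1433/7]
L4 α=1: [244, 226, 185]
L5 α=1/2: [170, 117, 191/2]
L6 α=1/4: [144, 437/4, 979/8]
L7 α=1/3: [412/3, 869/6, 1699/12]
= [137, 145, 142]

at x=1,y=3 over L1,L2,L4,L5,L6,L7:
after L1 α=6/7: [390/7, 234/7, 894/7]
after L2 α=1/4: [2017/28, 186/7, 2829/28]
after L4 α=1: [102, 219, 93]
after L5 α=2/5: [796/5, 175, 753/5]
after L6 α=5/6: [2548/15, 130, 2001/10]
after L7 α=2/3: [7468/45, 400/3, 5021/30]
→ [166, 133, 167]


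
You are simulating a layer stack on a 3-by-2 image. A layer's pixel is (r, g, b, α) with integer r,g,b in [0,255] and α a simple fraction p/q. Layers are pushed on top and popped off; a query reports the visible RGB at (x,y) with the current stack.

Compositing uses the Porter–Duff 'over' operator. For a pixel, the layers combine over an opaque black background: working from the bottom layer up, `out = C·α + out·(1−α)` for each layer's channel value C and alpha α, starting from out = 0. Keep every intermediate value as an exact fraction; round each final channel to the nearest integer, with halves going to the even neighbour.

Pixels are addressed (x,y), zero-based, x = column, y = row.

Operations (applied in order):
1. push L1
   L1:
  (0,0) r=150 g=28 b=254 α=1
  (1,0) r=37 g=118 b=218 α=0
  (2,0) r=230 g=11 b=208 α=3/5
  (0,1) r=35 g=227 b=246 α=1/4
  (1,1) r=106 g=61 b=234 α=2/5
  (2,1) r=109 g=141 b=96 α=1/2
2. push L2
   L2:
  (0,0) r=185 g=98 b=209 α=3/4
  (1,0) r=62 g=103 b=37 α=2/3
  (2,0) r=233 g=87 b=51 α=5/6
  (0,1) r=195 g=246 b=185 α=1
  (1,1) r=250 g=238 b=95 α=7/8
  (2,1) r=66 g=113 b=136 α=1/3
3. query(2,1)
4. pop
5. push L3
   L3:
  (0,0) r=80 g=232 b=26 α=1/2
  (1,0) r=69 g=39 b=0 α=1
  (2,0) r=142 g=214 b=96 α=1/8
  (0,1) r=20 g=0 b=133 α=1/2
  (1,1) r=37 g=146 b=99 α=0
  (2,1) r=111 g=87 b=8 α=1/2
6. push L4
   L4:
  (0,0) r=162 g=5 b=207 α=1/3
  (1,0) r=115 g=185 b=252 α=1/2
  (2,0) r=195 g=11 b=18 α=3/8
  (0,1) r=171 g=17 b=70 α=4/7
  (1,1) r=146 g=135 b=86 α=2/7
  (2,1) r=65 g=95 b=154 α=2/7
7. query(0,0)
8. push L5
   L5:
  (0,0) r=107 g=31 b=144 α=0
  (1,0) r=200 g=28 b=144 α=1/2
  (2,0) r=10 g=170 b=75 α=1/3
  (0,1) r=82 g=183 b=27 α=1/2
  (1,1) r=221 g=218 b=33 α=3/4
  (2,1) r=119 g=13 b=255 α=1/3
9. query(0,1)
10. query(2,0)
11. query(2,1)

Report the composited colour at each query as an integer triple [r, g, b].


(2,1) stack=L1,L2; from [0,0,0]:
+L1 (α=1/2) → [109/2, 141/2, 48]
+L2 (α=1/3) → [175/3, 254/3, 232/3]
= [58, 85, 77]

at x=0,y=0 over L1,L3,L4:
after L1 α=1: [150, 28, 254]
after L3 α=1/2: [115, 130, 140]
after L4 α=1/3: [392/3, 265/3, 487/3]
rounded: [131, 88, 162]

query (0,1) [L1,L3,L4,L5] — begin 0,0,0
after L1 α=1/4: [35/4, 227/4, 123/2]
after L3 α=1/2: [115/8, 227/8, 389/4]
after L4 α=4/7: [831/8, 175/8, 2287/28]
after L5 α=1/2: [1487/16, 1639/16, 3043/56]
rounded: [93, 102, 54]

at x=2,y=0 over L1,L3,L4,L5:
+L1 (α=3/5) → [138, 33/5, 624/5]
+L3 (α=1/8) → [277/2, 1301/40, 606/5]
+L4 (α=3/8) → [2555/16, 1565/64, 165/2]
+L5 (α=1/3) → [2635/24, 2335/32, 80]
rounded: [110, 73, 80]

query (2,1) [L1,L3,L4,L5] — begin 0,0,0
+L1 (α=1/2) → [109/2, 141/2, 48]
+L3 (α=1/2) → [331/4, 315/4, 28]
+L4 (α=2/7) → [2175/28, 2335/28, 64]
+L5 (α=1/3) → [3841/42, 839/14, 383/3]
rounded: [91, 60, 128]


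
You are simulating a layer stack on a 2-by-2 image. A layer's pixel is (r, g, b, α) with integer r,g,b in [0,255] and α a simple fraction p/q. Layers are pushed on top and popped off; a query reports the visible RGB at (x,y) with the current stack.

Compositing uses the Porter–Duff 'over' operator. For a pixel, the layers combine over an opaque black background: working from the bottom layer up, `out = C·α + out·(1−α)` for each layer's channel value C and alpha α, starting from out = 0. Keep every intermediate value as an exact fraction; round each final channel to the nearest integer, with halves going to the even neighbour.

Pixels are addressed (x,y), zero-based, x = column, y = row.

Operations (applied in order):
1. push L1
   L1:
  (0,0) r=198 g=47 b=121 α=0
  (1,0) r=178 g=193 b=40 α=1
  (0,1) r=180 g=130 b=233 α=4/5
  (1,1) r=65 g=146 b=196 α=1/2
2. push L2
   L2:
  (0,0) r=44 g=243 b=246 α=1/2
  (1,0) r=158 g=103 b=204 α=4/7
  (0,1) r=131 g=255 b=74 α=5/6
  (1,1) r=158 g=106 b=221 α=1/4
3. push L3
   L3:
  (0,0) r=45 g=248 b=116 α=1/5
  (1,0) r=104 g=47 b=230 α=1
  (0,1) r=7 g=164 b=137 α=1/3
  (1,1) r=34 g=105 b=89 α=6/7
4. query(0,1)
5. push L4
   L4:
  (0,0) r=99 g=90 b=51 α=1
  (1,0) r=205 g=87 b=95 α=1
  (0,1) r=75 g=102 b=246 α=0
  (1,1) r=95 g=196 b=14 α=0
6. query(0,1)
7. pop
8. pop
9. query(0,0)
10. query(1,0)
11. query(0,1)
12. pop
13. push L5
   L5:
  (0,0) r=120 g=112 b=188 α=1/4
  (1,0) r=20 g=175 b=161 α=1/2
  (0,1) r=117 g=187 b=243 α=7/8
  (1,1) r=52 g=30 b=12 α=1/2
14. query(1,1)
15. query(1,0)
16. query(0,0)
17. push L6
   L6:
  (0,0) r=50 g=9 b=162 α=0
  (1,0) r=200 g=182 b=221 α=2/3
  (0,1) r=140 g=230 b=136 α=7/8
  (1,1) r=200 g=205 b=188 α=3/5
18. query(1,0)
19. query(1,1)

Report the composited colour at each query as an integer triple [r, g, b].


(0,1) stack=L1,L2,L3; from [0,0,0]:
+L1 (α=4/5) → [144, 104, 932/5]
+L2 (α=5/6) → [799/6, 1379/6, 1391/15]
+L3 (α=1/3) → [820/9, 1871/9, 4837/45]
→ [91, 208, 107]

at x=0,y=1 over L1,L2,L3,L4:
after L1 α=4/5: [144, 104, 932/5]
after L2 α=5/6: [799/6, 1379/6, 1391/15]
after L3 α=1/3: [820/9, 1871/9, 4837/45]
after L4 α=0: [820/9, 1871/9, 4837/45]
→ [91, 208, 107]

(0,0) stack=L1,L2; from [0,0,0]:
L1 α=0: [0, 0, 0]
L2 α=1/2: [22, 243/2, 123]
= [22, 122, 123]

at x=1,y=0 over L1,L2:
after L1 α=1: [178, 193, 40]
after L2 α=4/7: [1166/7, 991/7, 936/7]
→ [167, 142, 134]

at x=0,y=1 over L1,L2:
after L1 α=4/5: [144, 104, 932/5]
after L2 α=5/6: [799/6, 1379/6, 1391/15]
→ [133, 230, 93]

(1,1) stack=L1,L5; from [0,0,0]:
+L1 (α=1/2) → [65/2, 73, 98]
+L5 (α=1/2) → [169/4, 103/2, 55]
rounded: [42, 52, 55]

query (1,0) [L1,L5] — begin 0,0,0
L1 α=1: [178, 193, 40]
L5 α=1/2: [99, 184, 201/2]
= [99, 184, 100]

at x=0,y=0 over L1,L5:
L1 α=0: [0, 0, 0]
L5 α=1/4: [30, 28, 47]
= [30, 28, 47]

at x=1,y=0 over L1,L5,L6:
L1 α=1: [178, 193, 40]
L5 α=1/2: [99, 184, 201/2]
L6 α=2/3: [499/3, 548/3, 1085/6]
rounded: [166, 183, 181]

query (1,1) [L1,L5,L6] — begin 0,0,0
+L1 (α=1/2) → [65/2, 73, 98]
+L5 (α=1/2) → [169/4, 103/2, 55]
+L6 (α=3/5) → [1369/10, 718/5, 674/5]
rounded: [137, 144, 135]


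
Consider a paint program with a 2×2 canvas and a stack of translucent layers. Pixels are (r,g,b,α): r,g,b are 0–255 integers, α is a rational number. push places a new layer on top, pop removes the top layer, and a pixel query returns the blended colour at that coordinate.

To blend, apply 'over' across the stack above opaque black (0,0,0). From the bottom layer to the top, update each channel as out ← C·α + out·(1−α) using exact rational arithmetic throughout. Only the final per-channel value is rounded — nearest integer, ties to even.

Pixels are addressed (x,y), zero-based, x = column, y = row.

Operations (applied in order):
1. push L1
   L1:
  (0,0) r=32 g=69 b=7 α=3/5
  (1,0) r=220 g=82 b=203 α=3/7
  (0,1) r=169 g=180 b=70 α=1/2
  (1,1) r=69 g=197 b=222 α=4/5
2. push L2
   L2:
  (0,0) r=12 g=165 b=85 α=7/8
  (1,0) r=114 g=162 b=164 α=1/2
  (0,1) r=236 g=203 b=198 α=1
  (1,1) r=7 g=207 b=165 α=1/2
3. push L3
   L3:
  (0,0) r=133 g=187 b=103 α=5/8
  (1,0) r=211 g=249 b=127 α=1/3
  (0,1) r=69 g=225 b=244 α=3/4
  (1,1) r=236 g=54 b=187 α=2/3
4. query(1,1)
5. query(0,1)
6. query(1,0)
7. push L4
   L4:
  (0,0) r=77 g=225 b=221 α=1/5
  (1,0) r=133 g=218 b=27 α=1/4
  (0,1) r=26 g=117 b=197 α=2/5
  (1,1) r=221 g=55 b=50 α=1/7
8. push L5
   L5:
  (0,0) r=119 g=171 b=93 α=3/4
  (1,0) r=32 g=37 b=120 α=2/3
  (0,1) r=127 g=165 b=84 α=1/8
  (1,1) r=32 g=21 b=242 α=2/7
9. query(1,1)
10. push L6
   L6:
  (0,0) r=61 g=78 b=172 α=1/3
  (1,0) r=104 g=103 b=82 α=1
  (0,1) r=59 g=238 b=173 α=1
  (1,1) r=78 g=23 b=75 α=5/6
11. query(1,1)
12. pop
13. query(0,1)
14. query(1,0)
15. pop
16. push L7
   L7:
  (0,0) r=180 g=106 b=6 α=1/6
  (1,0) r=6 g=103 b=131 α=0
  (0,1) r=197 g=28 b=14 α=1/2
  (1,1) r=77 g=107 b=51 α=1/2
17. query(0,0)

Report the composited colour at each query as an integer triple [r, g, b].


query (1,1) [L1,L2,L3] — begin 0,0,0
L1 α=4/5: [276/5, 788/5, 888/5]
L2 α=1/2: [311/10, 1823/10, 1713/10]
L3 α=2/3: [1677/10, 2903/30, 5453/30]
→ [168, 97, 182]

query (0,1) [L1,L2,L3] — begin 0,0,0
L1 α=1/2: [169/2, 90, 35]
L2 α=1: [236, 203, 198]
L3 α=3/4: [443/4, 439/2, 465/2]
= [111, 220, 232]

query (1,0) [L1,L2,L3] — begin 0,0,0
L1 α=3/7: [660/7, 246/7, 87]
L2 α=1/2: [729/7, 690/7, 251/2]
L3 α=1/3: [2935/21, 1041/7, 126]
→ [140, 149, 126]

at x=1,y=1 over L1,L2,L3,L4,L5:
L1 α=4/5: [276/5, 788/5, 888/5]
L2 α=1/2: [311/10, 1823/10, 1713/10]
L3 α=2/3: [1677/10, 2903/30, 5453/30]
L4 α=1/7: [6136/35, 454/5, 5703/35]
L5 α=2/7: [6584/49, 496/7, 9091/49]
→ [134, 71, 186]

query (1,1) [L1,L2,L3,L4,L5,L6] — begin 0,0,0
+L1 (α=4/5) → [276/5, 788/5, 888/5]
+L2 (α=1/2) → [311/10, 1823/10, 1713/10]
+L3 (α=2/3) → [1677/10, 2903/30, 5453/30]
+L4 (α=1/7) → [6136/35, 454/5, 5703/35]
+L5 (α=2/7) → [6584/49, 496/7, 9091/49]
+L6 (α=5/6) → [12847/147, 1301/42, 13733/147]
→ [87, 31, 93]

at x=0,y=1 over L1,L2,L3,L4,L5:
+L1 (α=1/2) → [169/2, 90, 35]
+L2 (α=1) → [236, 203, 198]
+L3 (α=3/4) → [443/4, 439/2, 465/2]
+L4 (α=2/5) → [1537/20, 357/2, 2183/10]
+L5 (α=1/8) → [13299/160, 2829/16, 16121/80]
rounded: [83, 177, 202]

query (1,0) [L1,L2,L3,L4,L5] — begin 0,0,0
+L1 (α=3/7) → [660/7, 246/7, 87]
+L2 (α=1/2) → [729/7, 690/7, 251/2]
+L3 (α=1/3) → [2935/21, 1041/7, 126]
+L4 (α=1/4) → [1933/14, 4649/28, 405/4]
+L5 (α=2/3) → [943/14, 6721/84, 455/4]
→ [67, 80, 114]

at x=0,y=0 over L1,L2,L3,L4,L7:
+L1 (α=3/5) → [96/5, 207/5, 21/5]
+L2 (α=7/8) → [129/10, 2991/20, 749/10]
+L3 (α=5/8) → [7037/80, 27673/160, 7397/80]
+L4 (α=1/5) → [8577/100, 36673/200, 11817/100]
+L7 (α=1/6) → [4059/40, 40913/240, 3979/40]
= [101, 170, 99]


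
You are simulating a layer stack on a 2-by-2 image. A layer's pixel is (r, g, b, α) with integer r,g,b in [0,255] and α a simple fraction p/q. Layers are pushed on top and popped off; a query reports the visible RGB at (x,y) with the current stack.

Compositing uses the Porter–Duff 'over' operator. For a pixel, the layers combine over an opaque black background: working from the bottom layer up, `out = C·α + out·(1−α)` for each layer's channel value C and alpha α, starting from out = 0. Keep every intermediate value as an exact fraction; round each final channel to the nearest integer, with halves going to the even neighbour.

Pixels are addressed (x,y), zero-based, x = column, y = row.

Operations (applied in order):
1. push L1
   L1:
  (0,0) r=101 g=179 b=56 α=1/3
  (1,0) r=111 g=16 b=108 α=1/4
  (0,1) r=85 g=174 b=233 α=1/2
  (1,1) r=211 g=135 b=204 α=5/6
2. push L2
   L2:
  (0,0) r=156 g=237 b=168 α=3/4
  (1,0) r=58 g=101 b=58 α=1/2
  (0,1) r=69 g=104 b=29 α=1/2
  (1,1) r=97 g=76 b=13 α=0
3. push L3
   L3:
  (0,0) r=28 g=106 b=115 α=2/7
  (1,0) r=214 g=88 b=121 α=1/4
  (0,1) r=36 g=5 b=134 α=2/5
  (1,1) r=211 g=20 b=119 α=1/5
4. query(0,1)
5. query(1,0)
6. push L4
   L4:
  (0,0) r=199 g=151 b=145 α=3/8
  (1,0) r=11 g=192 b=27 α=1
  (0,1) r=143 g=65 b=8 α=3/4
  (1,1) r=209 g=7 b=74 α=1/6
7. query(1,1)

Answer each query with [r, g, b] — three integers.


at x=0,y=1 over L1,L2,L3:
+L1 (α=1/2) → [85/2, 87, 233/2]
+L2 (α=1/2) → [223/4, 191/2, 291/4]
+L3 (α=2/5) → [957/20, 593/10, 389/4]
→ [48, 59, 97]

at x=1,y=0 over L1,L2,L3:
after L1 α=1/4: [111/4, 4, 27]
after L2 α=1/2: [343/8, 105/2, 85/2]
after L3 α=1/4: [2741/32, 491/8, 497/8]
= [86, 61, 62]

at x=1,y=1 over L1,L2,L3,L4:
L1 α=5/6: [1055/6, 225/2, 170]
L2 α=0: [1055/6, 225/2, 170]
L3 α=1/5: [2743/15, 94, 799/5]
L4 α=1/6: [1685/9, 159/2, 291/2]
= [187, 80, 146]


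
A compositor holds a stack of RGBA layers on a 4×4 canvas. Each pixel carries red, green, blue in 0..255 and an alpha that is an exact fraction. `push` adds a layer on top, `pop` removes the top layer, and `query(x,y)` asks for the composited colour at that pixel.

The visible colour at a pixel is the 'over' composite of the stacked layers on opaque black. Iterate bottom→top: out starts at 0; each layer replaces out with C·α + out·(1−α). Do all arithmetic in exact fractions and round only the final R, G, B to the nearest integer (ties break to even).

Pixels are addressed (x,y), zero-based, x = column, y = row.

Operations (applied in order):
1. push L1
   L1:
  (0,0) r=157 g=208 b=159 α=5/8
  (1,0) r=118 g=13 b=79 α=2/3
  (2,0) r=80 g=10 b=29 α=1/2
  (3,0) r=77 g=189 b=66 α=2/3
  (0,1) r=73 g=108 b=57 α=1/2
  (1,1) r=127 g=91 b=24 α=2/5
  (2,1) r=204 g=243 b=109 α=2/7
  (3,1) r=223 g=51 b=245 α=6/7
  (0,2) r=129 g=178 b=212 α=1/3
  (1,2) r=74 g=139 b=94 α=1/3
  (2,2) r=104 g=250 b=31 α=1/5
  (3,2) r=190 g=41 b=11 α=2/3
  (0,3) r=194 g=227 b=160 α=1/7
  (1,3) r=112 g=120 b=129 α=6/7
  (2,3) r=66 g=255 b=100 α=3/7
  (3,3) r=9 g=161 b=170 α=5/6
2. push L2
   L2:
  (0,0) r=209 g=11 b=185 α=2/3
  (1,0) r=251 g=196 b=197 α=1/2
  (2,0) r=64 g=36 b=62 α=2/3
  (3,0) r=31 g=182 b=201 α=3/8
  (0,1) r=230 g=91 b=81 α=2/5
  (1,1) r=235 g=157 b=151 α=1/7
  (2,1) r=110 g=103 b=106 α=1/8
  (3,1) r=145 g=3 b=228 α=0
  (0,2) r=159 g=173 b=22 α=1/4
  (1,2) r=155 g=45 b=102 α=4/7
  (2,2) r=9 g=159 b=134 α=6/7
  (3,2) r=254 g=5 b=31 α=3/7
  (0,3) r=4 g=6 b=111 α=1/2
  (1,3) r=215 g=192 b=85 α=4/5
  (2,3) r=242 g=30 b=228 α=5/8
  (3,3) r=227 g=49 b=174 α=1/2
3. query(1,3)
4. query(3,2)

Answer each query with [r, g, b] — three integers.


at x=1,y=3 over L1,L2:
+L1 (α=6/7) → [96, 720/7, 774/7]
+L2 (α=4/5) → [956/5, 6096/35, 3154/35]
→ [191, 174, 90]

at x=3,y=2 over L1,L2:
+L1 (α=2/3) → [380/3, 82/3, 22/3]
+L2 (α=3/7) → [3806/21, 373/21, 367/21]
→ [181, 18, 17]


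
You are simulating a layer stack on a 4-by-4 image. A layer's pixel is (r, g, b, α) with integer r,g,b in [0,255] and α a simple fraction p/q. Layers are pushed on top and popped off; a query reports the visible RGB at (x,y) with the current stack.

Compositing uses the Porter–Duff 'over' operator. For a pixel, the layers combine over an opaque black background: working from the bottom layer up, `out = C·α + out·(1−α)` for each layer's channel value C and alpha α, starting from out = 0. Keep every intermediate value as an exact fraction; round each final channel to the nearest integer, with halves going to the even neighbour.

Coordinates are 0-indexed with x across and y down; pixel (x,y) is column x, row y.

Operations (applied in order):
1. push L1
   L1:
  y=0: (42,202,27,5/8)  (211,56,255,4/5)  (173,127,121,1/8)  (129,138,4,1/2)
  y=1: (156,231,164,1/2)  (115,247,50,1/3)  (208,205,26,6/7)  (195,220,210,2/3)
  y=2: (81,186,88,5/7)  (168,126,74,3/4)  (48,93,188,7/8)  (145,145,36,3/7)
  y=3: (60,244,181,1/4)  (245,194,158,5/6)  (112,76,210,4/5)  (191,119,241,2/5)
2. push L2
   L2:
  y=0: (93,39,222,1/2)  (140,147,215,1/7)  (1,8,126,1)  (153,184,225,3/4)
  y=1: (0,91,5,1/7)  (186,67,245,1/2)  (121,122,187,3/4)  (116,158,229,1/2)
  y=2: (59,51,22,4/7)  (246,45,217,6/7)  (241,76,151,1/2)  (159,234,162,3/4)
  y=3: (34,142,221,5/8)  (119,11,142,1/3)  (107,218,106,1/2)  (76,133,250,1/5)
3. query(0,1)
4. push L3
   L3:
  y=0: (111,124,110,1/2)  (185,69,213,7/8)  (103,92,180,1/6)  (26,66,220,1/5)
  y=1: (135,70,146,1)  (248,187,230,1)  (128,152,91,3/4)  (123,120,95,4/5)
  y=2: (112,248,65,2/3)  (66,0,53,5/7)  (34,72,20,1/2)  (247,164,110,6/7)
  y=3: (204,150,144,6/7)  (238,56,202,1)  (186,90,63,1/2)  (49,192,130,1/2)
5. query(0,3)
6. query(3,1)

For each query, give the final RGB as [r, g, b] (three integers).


(0,1) stack=L1,L2; from [0,0,0]:
+L1 (α=1/2) → [78, 231/2, 82]
+L2 (α=1/7) → [468/7, 112, 71]
rounded: [67, 112, 71]

at x=0,y=3 over L1,L2,L3:
+L1 (α=1/4) → [15, 61, 181/4]
+L2 (α=5/8) → [215/8, 893/8, 4963/32]
+L3 (α=6/7) → [10007/56, 8093/56, 32611/224]
= [179, 145, 146]

at x=3,y=1 over L1,L2,L3:
after L1 α=2/3: [130, 440/3, 140]
after L2 α=1/2: [123, 457/3, 369/2]
after L3 α=4/5: [123, 1897/15, 1129/10]
rounded: [123, 126, 113]


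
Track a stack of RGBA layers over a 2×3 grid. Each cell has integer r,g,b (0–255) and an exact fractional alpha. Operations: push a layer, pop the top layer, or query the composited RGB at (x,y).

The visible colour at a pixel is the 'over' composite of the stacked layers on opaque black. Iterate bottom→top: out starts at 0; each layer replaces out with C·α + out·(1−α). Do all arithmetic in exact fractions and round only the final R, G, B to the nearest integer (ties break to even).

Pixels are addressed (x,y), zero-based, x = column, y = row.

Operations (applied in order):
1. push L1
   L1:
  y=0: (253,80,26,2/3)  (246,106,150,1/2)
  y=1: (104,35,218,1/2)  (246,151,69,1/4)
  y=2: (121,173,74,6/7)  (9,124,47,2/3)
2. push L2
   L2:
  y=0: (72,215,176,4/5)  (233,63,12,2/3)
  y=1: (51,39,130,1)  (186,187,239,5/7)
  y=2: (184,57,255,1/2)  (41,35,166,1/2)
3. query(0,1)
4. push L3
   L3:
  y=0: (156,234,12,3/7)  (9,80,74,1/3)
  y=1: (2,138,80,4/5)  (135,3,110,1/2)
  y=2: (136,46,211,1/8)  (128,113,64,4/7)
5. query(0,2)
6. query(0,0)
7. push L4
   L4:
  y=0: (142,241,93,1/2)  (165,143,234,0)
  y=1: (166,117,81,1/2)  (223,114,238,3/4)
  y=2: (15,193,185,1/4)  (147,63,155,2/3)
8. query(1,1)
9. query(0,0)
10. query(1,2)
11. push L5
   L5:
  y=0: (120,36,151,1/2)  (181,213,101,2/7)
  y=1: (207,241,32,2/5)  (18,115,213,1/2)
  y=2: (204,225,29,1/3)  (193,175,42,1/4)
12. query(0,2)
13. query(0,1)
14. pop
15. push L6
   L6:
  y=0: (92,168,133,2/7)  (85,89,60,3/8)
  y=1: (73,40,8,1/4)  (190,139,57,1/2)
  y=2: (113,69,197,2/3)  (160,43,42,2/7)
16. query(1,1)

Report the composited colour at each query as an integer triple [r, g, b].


(0,1) stack=L1,L2; from [0,0,0]:
+L1 (α=1/2) → [52, 35/2, 109]
+L2 (α=1) → [51, 39, 130]
→ [51, 39, 130]

query (0,2) [L1,L2,L3] — begin 0,0,0
after L1 α=6/7: [726/7, 1038/7, 444/7]
after L2 α=1/2: [1007/7, 1437/14, 2229/14]
after L3 α=1/8: [1143/8, 1529/16, 2651/16]
rounded: [143, 96, 166]

(0,0) stack=L1,L2,L3; from [0,0,0]:
L1 α=2/3: [506/3, 160/3, 52/3]
L2 α=4/5: [274/3, 548/3, 2164/15]
L3 α=3/7: [2500/21, 614/3, 9196/105]
= [119, 205, 88]

query (1,1) [L1,L2,L3,L4] — begin 0,0,0
after L1 α=1/4: [123/2, 151/4, 69/4]
after L2 α=5/7: [1053/7, 2021/14, 2459/14]
after L3 α=1/2: [999/7, 2063/28, 3999/28]
after L4 α=3/4: [2841/14, 11639/112, 23991/112]
→ [203, 104, 214]

at x=0,y=0 over L1,L2,L3,L4:
after L1 α=2/3: [506/3, 160/3, 52/3]
after L2 α=4/5: [274/3, 548/3, 2164/15]
after L3 α=3/7: [2500/21, 614/3, 9196/105]
after L4 α=1/2: [2741/21, 1337/6, 18961/210]
→ [131, 223, 90]

(1,2) stack=L1,L2,L3,L4; from [0,0,0]:
after L1 α=2/3: [6, 248/3, 94/3]
after L2 α=1/2: [47/2, 353/6, 296/3]
after L3 α=4/7: [1165/14, 1257/14, 552/7]
after L4 α=2/3: [5281/42, 1007/14, 2722/21]
= [126, 72, 130]

query (0,2) [L1,L2,L3,L4,L5] — begin 0,0,0
after L1 α=6/7: [726/7, 1038/7, 444/7]
after L2 α=1/2: [1007/7, 1437/14, 2229/14]
after L3 α=1/8: [1143/8, 1529/16, 2651/16]
after L4 α=1/4: [3549/32, 7675/64, 10913/64]
after L5 α=1/3: [2271/16, 14875/96, 3947/32]
rounded: [142, 155, 123]

at x=0,y=1 over L1,L2,L3,L4,L5:
after L1 α=1/2: [52, 35/2, 109]
after L2 α=1: [51, 39, 130]
after L3 α=4/5: [59/5, 591/5, 90]
after L4 α=1/2: [889/10, 588/5, 171/2]
after L5 α=2/5: [6807/50, 4174/25, 641/10]
rounded: [136, 167, 64]

(1,1) stack=L1,L2,L3,L4,L6; from [0,0,0]:
after L1 α=1/4: [123/2, 151/4, 69/4]
after L2 α=5/7: [1053/7, 2021/14, 2459/14]
after L3 α=1/2: [999/7, 2063/28, 3999/28]
after L4 α=3/4: [2841/14, 11639/112, 23991/112]
after L6 α=1/2: [5501/28, 27207/224, 30375/224]
rounded: [196, 121, 136]


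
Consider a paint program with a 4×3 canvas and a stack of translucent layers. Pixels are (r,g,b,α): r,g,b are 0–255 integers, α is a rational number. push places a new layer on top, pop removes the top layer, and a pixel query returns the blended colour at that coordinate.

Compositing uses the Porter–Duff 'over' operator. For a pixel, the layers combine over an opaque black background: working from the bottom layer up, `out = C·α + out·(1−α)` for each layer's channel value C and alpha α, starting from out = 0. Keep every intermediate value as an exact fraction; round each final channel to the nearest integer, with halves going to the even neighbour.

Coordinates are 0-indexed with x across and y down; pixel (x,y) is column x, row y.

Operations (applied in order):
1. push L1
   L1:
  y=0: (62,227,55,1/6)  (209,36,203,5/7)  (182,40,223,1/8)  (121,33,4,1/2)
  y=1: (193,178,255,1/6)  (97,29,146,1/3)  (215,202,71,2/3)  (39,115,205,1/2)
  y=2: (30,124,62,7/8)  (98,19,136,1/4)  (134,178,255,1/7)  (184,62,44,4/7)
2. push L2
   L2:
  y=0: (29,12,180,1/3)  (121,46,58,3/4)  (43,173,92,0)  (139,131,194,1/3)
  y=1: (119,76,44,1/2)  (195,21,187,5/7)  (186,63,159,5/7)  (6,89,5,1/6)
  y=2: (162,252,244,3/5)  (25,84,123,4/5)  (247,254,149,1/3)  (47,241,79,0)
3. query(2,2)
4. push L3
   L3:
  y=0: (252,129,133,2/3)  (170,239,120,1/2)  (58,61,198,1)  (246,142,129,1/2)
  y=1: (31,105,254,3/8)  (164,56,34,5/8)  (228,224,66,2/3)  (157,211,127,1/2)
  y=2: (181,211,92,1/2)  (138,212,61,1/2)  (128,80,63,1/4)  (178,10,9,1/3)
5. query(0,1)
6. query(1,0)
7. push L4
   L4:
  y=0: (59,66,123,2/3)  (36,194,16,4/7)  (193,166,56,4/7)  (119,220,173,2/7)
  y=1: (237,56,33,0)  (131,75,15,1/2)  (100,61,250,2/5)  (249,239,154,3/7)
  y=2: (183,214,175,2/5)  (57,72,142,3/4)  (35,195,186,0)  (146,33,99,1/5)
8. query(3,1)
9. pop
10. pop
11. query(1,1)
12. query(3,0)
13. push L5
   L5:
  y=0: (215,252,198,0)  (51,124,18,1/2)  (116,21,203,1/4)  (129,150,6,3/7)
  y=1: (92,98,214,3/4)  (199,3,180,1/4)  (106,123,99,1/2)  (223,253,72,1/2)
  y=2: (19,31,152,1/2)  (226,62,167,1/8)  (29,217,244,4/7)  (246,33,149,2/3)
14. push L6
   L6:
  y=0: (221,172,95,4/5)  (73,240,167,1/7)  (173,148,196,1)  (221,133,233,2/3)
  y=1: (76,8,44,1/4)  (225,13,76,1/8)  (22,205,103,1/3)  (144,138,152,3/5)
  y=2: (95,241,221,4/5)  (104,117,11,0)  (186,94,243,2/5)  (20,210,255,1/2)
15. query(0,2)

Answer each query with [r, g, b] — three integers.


at x=2,y=2 over L1,L2:
L1 α=1/7: [134/7, 178/7, 255/7]
L2 α=1/3: [1997/21, 2134/21, 1553/21]
rounded: [95, 102, 74]

at x=0,y=1 over L1,L2,L3:
L1 α=1/6: [193/6, 89/3, 85/2]
L2 α=1/2: [907/12, 317/6, 173/4]
L3 α=3/8: [5651/96, 3475/48, 3913/32]
→ [59, 72, 122]

at x=1,y=0 over L1,L2,L3:
after L1 α=5/7: [1045/7, 180/7, 145]
after L2 α=3/4: [1793/14, 573/14, 319/4]
after L3 α=1/2: [4173/28, 3919/28, 799/8]
rounded: [149, 140, 100]

query (3,1) [L1,L2,L3,L4] — begin 0,0,0
after L1 α=1/2: [39/2, 115/2, 205/2]
after L2 α=1/6: [69/4, 251/4, 345/4]
after L3 α=1/2: [697/8, 1095/8, 853/8]
after L4 α=3/7: [313/2, 2529/14, 1777/14]
rounded: [156, 181, 127]

query (1,1) [L1,L2] — begin 0,0,0
+L1 (α=1/3) → [97/3, 29/3, 146/3]
+L2 (α=5/7) → [3119/21, 373/21, 3097/21]
→ [149, 18, 147]

query (3,0) [L1,L2] — begin 0,0,0
L1 α=1/2: [121/2, 33/2, 2]
L2 α=1/3: [260/3, 164/3, 66]
= [87, 55, 66]

(0,2) stack=L1,L2,L5,L6; from [0,0,0]:
after L1 α=7/8: [105/4, 217/2, 217/4]
after L2 α=3/5: [1077/10, 973/5, 1681/10]
after L5 α=1/2: [1267/20, 564/5, 3201/20]
after L6 α=4/5: [8867/100, 5384/25, 20881/100]
= [89, 215, 209]


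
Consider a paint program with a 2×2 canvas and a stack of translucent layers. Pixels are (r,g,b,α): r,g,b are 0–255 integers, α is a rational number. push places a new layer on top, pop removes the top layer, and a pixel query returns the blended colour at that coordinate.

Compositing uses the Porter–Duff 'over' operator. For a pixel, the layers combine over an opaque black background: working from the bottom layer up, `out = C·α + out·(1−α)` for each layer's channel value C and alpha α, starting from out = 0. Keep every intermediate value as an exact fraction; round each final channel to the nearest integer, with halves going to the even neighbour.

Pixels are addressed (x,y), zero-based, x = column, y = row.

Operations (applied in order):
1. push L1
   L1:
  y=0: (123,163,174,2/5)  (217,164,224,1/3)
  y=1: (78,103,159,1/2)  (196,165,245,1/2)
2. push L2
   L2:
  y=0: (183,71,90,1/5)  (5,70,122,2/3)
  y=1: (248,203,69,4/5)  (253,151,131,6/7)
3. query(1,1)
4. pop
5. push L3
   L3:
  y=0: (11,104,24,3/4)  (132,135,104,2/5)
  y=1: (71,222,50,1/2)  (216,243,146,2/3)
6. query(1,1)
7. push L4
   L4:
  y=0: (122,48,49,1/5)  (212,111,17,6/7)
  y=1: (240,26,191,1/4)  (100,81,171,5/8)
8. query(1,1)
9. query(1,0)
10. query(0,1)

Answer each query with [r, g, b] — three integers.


(1,1) stack=L1,L2; from [0,0,0]:
+L1 (α=1/2) → [98, 165/2, 245/2]
+L2 (α=6/7) → [1616/7, 1977/14, 1817/14]
→ [231, 141, 130]

at x=1,y=1 over L1,L3:
+L1 (α=1/2) → [98, 165/2, 245/2]
+L3 (α=2/3) → [530/3, 379/2, 829/6]
rounded: [177, 190, 138]

query (1,1) [L1,L3,L4] — begin 0,0,0
+L1 (α=1/2) → [98, 165/2, 245/2]
+L3 (α=2/3) → [530/3, 379/2, 829/6]
+L4 (α=5/8) → [515/4, 1947/16, 2539/16]
rounded: [129, 122, 159]

query (1,0) [L1,L3,L4] — begin 0,0,0
+L1 (α=1/3) → [217/3, 164/3, 224/3]
+L3 (α=2/5) → [481/5, 434/5, 432/5]
+L4 (α=6/7) → [6841/35, 3764/35, 942/35]
→ [195, 108, 27]

query (0,1) [L1,L3,L4] — begin 0,0,0
L1 α=1/2: [39, 103/2, 159/2]
L3 α=1/2: [55, 547/4, 259/4]
L4 α=1/4: [405/4, 1745/16, 1541/16]
→ [101, 109, 96]
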